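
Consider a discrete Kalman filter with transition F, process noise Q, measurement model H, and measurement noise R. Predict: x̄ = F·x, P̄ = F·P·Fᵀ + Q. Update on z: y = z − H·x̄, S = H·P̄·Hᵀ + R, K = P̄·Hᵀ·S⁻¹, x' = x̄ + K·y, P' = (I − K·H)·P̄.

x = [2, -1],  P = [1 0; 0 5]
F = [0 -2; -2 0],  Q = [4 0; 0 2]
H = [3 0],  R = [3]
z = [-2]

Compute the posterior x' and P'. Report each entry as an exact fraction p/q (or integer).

x̄ = F·x = [2, -4]
P̄ = F·P·Fᵀ + Q = [24 0; 0 6]
y = z − H·x̄ = [-8]
S = H·P̄·Hᵀ + R = [219]
K = P̄·Hᵀ·S⁻¹ = [24/73; 0]
x' = x̄ + K·y = [-46/73, -4]
P' = (I − K·H)·P̄ = [24/73 0; 0 6]

x' = [-46/73, -4]
P' = [24/73 0; 0 6]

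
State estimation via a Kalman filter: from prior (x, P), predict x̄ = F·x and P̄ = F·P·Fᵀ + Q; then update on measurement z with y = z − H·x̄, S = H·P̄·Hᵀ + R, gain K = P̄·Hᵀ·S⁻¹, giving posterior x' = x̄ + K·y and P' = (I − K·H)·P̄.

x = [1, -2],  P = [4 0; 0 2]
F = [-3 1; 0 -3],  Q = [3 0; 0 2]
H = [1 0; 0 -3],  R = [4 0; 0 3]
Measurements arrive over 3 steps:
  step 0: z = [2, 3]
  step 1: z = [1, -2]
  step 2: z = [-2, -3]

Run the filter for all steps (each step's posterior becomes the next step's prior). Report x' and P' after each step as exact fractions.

step 0: x̄ = F·x = [-5, 6]
step 0: P̄ = F·P·Fᵀ + Q = [41 -6; -6 20]
step 0: y = z − H·x̄ = [7, 21]
step 0: S = H·P̄·Hᵀ + R = [45 18; 18 183]
step 0: K = P̄·Hᵀ·S⁻¹ = [2393/2637 8/879; -2/879 -96/293]
step 0: x' = x̄ + K·y = [4070/2637, -788/879]
step 0: P' = (I − K·H)·P̄ = [9572/2637 -8/879; -8/879 96/293]
step 1: x̄ = F·x = [-4858/879, 788/293]
step 1: P̄ = F·P·Fᵀ + Q = [10563/293 -312/293; -312/293 1450/293]
step 1: y = z − H·x̄ = [5737/879, 1778/293]
step 1: S = H·P̄·Hᵀ + R = [11735/293 936/293; 936/293 13929/293]
step 1: K = P̄·Hᵀ·S⁻¹ = [166389/184961 1248/184961; -312/184961 -57742/184961]
step 1: x' = x̄ + K·y = [213959/554883, 145008/184961]
step 1: P' = (I − K·H)·P̄ = [665556/184961 -1248/184961; -1248/184961 57742/184961]
step 2: x̄ = F·x = [-68951/184961, -435024/184961]
step 2: P̄ = F·P·Fᵀ + Q = [6610117/184961 -184458/184961; -184458/184961 889600/184961]
step 2: y = z − H·x̄ = [-300971/184961, -1859955/184961]
step 2: S = H·P̄·Hᵀ + R = [7349961/184961 553374/184961; 553374/184961 8561283/184961]
step 2: K = P̄·Hᵀ·S⁻¹ = [101435545/112850589 245944/37616863; -61486/37616863 -11722292/37616863]
step 2: x' = x̄ + K·y = [-214546054/112850589, 29504614/37616863]
step 2: P' = (I − K·H)·P̄ = [405742180/112850589 -245944/37616863; -245944/37616863 11722292/37616863]

step 0: x' = [4070/2637, -788/879], P' = [9572/2637 -8/879; -8/879 96/293]
step 1: x' = [213959/554883, 145008/184961], P' = [665556/184961 -1248/184961; -1248/184961 57742/184961]
step 2: x' = [-214546054/112850589, 29504614/37616863], P' = [405742180/112850589 -245944/37616863; -245944/37616863 11722292/37616863]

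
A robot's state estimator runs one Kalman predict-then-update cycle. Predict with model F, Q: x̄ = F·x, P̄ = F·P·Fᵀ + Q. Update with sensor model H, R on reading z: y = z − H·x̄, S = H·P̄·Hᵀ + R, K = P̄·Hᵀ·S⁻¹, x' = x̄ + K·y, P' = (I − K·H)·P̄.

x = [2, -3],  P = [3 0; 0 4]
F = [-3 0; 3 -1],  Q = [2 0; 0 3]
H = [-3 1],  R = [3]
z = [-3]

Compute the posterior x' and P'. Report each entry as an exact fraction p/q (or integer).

x' = [33/23, 3/2]
P' = [86/115 3/2; 3/2 21/4]

x̄ = F·x = [-6, 9]
P̄ = F·P·Fᵀ + Q = [29 -27; -27 34]
y = z − H·x̄ = [-30]
S = H·P̄·Hᵀ + R = [460]
K = P̄·Hᵀ·S⁻¹ = [-57/230; 1/4]
x' = x̄ + K·y = [33/23, 3/2]
P' = (I − K·H)·P̄ = [86/115 3/2; 3/2 21/4]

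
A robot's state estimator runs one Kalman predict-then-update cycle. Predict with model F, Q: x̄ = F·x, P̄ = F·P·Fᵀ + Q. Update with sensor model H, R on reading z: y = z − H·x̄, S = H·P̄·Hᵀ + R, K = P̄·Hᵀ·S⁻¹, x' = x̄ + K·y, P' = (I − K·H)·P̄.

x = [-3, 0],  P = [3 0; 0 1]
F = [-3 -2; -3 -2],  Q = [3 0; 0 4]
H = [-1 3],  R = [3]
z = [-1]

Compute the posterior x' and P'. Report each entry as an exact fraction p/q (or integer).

x' = [373/166, 44/83]
P' = [2163/166 390/83; 390/83 167/83]

x̄ = F·x = [9, 9]
P̄ = F·P·Fᵀ + Q = [34 31; 31 35]
y = z − H·x̄ = [-19]
S = H·P̄·Hᵀ + R = [166]
K = P̄·Hᵀ·S⁻¹ = [59/166; 37/83]
x' = x̄ + K·y = [373/166, 44/83]
P' = (I − K·H)·P̄ = [2163/166 390/83; 390/83 167/83]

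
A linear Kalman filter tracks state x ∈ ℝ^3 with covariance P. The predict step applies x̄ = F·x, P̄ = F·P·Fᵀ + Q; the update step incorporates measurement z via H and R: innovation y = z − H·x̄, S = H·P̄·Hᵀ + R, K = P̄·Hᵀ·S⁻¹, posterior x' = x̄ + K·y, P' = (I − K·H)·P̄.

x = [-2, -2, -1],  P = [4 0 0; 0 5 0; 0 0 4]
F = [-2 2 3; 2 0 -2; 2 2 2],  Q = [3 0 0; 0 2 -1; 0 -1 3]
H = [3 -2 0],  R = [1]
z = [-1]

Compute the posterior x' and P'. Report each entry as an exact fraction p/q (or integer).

x' = [-664/323, -834/323, -3144/323]
P' = [3875/1292 1415/323 4973/646; 1415/323 2146/323 3719/323; 4973/646 3719/323 15916/323]

x̄ = F·x = [-3, -2, -10]
P̄ = F·P·Fᵀ + Q = [75 -40 28; -40 34 -1; 28 -1 55]
y = z − H·x̄ = [4]
S = H·P̄·Hᵀ + R = [1292]
K = P̄·Hᵀ·S⁻¹ = [305/1292; -47/323; 43/646]
x' = x̄ + K·y = [-664/323, -834/323, -3144/323]
P' = (I − K·H)·P̄ = [3875/1292 1415/323 4973/646; 1415/323 2146/323 3719/323; 4973/646 3719/323 15916/323]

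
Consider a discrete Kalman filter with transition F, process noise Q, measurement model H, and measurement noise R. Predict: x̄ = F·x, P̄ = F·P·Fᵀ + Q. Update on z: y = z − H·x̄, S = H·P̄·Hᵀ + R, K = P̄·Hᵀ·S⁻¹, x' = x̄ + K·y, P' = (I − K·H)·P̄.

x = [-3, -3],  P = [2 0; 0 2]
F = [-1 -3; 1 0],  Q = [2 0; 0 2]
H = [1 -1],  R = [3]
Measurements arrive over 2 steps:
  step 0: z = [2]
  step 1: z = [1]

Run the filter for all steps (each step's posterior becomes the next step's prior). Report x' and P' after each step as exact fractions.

step 0: x' = [28/11, -7/11], P' = [50/11 26/11; 26/11 32/11]
step 1: x' = [2135/877, 1396/877], P' = [3436/877 1504/877; 1504/877 2104/877]

step 0: x̄ = F·x = [12, -3]
step 0: P̄ = F·P·Fᵀ + Q = [22 -2; -2 4]
step 0: y = z − H·x̄ = [-13]
step 0: S = H·P̄·Hᵀ + R = [33]
step 0: K = P̄·Hᵀ·S⁻¹ = [8/11; -2/11]
step 0: x' = x̄ + K·y = [28/11, -7/11]
step 0: P' = (I − K·H)·P̄ = [50/11 26/11; 26/11 32/11]
step 1: x̄ = F·x = [-7/11, 28/11]
step 1: P̄ = F·P·Fᵀ + Q = [516/11 -128/11; -128/11 72/11]
step 1: y = z − H·x̄ = [46/11]
step 1: S = H·P̄·Hᵀ + R = [877/11]
step 1: K = P̄·Hᵀ·S⁻¹ = [644/877; -200/877]
step 1: x' = x̄ + K·y = [2135/877, 1396/877]
step 1: P' = (I − K·H)·P̄ = [3436/877 1504/877; 1504/877 2104/877]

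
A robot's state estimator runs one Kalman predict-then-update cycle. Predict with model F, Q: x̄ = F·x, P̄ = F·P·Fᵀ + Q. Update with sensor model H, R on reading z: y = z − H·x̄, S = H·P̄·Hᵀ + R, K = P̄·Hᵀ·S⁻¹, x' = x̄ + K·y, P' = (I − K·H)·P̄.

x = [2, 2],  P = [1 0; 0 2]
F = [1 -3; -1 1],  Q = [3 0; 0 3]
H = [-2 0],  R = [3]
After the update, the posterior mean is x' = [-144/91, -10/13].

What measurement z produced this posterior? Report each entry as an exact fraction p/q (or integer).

x̄ = F·x = [-4, 0]
P̄ = F·P·Fᵀ + Q = [22 -7; -7 6]
S = H·P̄·Hᵀ + R = [91]
K = P̄·Hᵀ·S⁻¹ = [-44/91; 2/13]
x' − x̄ = [220/91, -10/13] = K·y
y = (KᵀK)⁻¹·Kᵀ·(x' − x̄) = [-5]
z = y + H·x̄ = [-5] + [8] = [3]

z = [3]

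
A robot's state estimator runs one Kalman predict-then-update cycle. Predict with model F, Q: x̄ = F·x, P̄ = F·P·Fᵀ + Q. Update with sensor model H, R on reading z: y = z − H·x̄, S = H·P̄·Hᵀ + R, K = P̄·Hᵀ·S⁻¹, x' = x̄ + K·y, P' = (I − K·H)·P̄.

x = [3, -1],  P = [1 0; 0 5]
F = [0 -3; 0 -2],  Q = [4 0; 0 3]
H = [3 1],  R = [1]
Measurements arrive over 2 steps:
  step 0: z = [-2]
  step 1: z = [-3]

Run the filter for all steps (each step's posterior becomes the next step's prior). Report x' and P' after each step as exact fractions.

step 0: x' = [-122/215, -179/645], P' = [92/215 -217/215; -217/215 2066/645]
step 1: x' = [-114951/137893, -66874/137893], P' = [58876/137893 -138669/137893; -138669/137893 879401/275786]

step 0: x̄ = F·x = [3, 2]
step 0: P̄ = F·P·Fᵀ + Q = [49 30; 30 23]
step 0: y = z − H·x̄ = [-13]
step 0: S = H·P̄·Hᵀ + R = [645]
step 0: K = P̄·Hᵀ·S⁻¹ = [59/215; 113/645]
step 0: x' = x̄ + K·y = [-122/215, -179/645]
step 0: P' = (I − K·H)·P̄ = [92/215 -217/215; -217/215 2066/645]
step 1: x̄ = F·x = [179/215, 358/645]
step 1: P̄ = F·P·Fᵀ + Q = [7058/215 4132/215; 4132/215 10199/645]
step 1: y = z − H·x̄ = [-3904/645]
step 1: S = H·P̄·Hᵀ + R = [275786/645]
step 1: K = P̄·Hᵀ·S⁻¹ = [37959/137893; 47387/275786]
step 1: x' = x̄ + K·y = [-114951/137893, -66874/137893]
step 1: P' = (I − K·H)·P̄ = [58876/137893 -138669/137893; -138669/137893 879401/275786]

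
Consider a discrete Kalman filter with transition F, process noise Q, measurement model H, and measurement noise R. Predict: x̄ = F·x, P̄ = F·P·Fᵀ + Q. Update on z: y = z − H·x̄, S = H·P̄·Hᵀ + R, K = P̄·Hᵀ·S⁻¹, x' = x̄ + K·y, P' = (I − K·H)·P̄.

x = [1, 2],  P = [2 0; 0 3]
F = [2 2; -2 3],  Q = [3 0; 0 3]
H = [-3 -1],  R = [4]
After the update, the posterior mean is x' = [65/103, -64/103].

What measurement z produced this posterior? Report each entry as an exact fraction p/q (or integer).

x̄ = F·x = [6, 4]
P̄ = F·P·Fᵀ + Q = [23 10; 10 38]
S = H·P̄·Hᵀ + R = [309]
K = P̄·Hᵀ·S⁻¹ = [-79/309; -68/309]
x' − x̄ = [-553/103, -476/103] = K·y
y = (KᵀK)⁻¹·Kᵀ·(x' − x̄) = [21]
z = y + H·x̄ = [21] + [-22] = [-1]

z = [-1]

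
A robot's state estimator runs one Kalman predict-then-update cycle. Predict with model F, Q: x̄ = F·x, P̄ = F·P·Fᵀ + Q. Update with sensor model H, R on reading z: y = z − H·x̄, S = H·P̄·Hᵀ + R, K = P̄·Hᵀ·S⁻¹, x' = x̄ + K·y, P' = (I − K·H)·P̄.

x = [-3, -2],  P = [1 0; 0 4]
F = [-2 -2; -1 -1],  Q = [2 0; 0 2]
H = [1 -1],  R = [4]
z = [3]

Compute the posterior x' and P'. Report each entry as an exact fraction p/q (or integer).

x̄ = F·x = [10, 5]
P̄ = F·P·Fᵀ + Q = [22 10; 10 7]
y = z − H·x̄ = [-2]
S = H·P̄·Hᵀ + R = [13]
K = P̄·Hᵀ·S⁻¹ = [12/13; 3/13]
x' = x̄ + K·y = [106/13, 59/13]
P' = (I − K·H)·P̄ = [142/13 94/13; 94/13 82/13]

x' = [106/13, 59/13]
P' = [142/13 94/13; 94/13 82/13]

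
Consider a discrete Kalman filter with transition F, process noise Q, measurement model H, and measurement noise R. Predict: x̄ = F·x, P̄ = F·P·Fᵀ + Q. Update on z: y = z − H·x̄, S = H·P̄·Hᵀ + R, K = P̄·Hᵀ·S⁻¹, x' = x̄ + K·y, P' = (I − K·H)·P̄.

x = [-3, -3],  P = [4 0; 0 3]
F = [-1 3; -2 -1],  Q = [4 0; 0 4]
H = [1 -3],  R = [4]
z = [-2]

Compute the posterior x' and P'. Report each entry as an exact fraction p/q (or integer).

x' = [-167/126, 7/18]
P' = [1844/63 86/9; 86/9 32/9]

x̄ = F·x = [-6, 9]
P̄ = F·P·Fᵀ + Q = [35 -1; -1 23]
y = z − H·x̄ = [31]
S = H·P̄·Hᵀ + R = [252]
K = P̄·Hᵀ·S⁻¹ = [19/126; -5/18]
x' = x̄ + K·y = [-167/126, 7/18]
P' = (I − K·H)·P̄ = [1844/63 86/9; 86/9 32/9]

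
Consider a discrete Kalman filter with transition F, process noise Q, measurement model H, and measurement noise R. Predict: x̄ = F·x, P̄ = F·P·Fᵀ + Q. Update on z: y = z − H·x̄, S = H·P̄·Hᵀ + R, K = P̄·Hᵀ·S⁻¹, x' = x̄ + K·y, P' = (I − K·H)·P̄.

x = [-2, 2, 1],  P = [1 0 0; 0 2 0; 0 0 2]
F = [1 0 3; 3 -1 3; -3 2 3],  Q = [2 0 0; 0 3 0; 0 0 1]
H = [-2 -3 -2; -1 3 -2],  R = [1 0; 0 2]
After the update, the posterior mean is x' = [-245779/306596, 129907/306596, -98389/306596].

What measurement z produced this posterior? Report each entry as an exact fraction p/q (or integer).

x̄ = F·x = [1, -5, 13]
P̄ = F·P·Fᵀ + Q = [21 21 15; 21 32 5; 15 5 36]
S = H·P̄·Hᵀ + R = [949 -75; -75 329]
K = P̄·Hᵀ·S⁻¹ = [-43515/306596 1263/306596; -43817/306596 50585/306596; -43893/306596 -77103/306596]
x' − x̄ = [-552375/306596, 1662887/306596, -4084137/306596] = K·y
y = (KᵀK)⁻¹·Kᵀ·(x' − x̄) = [14, 45]
z = y + H·x̄ = [14, 45] + [-13, -42] = [1, 3]

z = [1, 3]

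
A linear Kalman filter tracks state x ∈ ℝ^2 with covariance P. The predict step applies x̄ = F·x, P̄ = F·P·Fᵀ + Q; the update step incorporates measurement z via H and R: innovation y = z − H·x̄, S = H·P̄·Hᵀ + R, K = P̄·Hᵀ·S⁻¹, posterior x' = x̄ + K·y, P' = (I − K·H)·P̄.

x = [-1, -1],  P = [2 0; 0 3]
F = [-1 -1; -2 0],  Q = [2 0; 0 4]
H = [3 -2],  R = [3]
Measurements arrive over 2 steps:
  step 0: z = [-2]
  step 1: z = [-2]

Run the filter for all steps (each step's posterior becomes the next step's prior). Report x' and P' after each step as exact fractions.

step 0: x' = [40/33, 30/11], P' = [293/66 70/11; 70/11 108/11]
step 1: x' = [-9474/6047, -7672/6047], P' = [48987/6047 69150/6047; 69150/6047 101616/6047]

step 0: x̄ = F·x = [2, 2]
step 0: P̄ = F·P·Fᵀ + Q = [7 4; 4 12]
step 0: y = z − H·x̄ = [-4]
step 0: S = H·P̄·Hᵀ + R = [66]
step 0: K = P̄·Hᵀ·S⁻¹ = [13/66; -2/11]
step 0: x' = x̄ + K·y = [40/33, 30/11]
step 0: P' = (I − K·H)·P̄ = [293/66 70/11; 70/11 108/11]
step 1: x̄ = F·x = [-130/33, -80/33]
step 1: P̄ = F·P·Fᵀ + Q = [1913/66 713/33; 713/33 718/33]
step 1: y = z − H·x̄ = [164/33]
step 1: S = H·P̄·Hᵀ + R = [6047/66]
step 1: K = P̄·Hᵀ·S⁻¹ = [2887/6047; 1406/6047]
step 1: x' = x̄ + K·y = [-9474/6047, -7672/6047]
step 1: P' = (I − K·H)·P̄ = [48987/6047 69150/6047; 69150/6047 101616/6047]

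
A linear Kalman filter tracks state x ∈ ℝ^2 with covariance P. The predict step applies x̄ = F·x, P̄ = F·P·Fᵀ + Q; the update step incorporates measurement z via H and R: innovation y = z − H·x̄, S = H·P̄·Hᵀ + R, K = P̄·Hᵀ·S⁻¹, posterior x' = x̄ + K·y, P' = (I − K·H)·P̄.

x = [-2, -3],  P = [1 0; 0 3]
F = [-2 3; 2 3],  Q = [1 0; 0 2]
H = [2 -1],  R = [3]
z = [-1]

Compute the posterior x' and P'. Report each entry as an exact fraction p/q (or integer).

x̄ = F·x = [-5, -13]
P̄ = F·P·Fᵀ + Q = [32 23; 23 33]
y = z − H·x̄ = [-4]
S = H·P̄·Hᵀ + R = [72]
K = P̄·Hᵀ·S⁻¹ = [41/72; 13/72]
x' = x̄ + K·y = [-131/18, -247/18]
P' = (I − K·H)·P̄ = [623/72 1123/72; 1123/72 2207/72]

x' = [-131/18, -247/18]
P' = [623/72 1123/72; 1123/72 2207/72]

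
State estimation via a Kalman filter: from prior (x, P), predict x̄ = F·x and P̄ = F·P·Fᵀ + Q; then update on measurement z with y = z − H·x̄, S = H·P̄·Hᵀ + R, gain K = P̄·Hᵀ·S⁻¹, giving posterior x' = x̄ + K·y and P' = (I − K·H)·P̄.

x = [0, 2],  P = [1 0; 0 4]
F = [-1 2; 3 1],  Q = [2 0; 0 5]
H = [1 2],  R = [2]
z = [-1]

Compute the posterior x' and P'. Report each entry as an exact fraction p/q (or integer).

x' = [191/113, -143/113]
P' = [1306/113 -624/113; -624/113 353/113]

x̄ = F·x = [4, 2]
P̄ = F·P·Fᵀ + Q = [19 5; 5 18]
y = z − H·x̄ = [-9]
S = H·P̄·Hᵀ + R = [113]
K = P̄·Hᵀ·S⁻¹ = [29/113; 41/113]
x' = x̄ + K·y = [191/113, -143/113]
P' = (I − K·H)·P̄ = [1306/113 -624/113; -624/113 353/113]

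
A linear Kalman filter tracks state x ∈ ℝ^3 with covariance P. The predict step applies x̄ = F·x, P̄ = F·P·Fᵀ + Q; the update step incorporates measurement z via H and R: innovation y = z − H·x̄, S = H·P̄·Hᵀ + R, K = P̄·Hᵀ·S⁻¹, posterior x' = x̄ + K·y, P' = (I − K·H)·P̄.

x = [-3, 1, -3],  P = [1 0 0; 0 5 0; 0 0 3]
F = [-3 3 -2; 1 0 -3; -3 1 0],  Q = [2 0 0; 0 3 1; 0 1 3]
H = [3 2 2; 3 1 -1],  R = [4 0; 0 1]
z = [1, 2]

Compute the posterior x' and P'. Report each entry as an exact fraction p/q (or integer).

x̄ = F·x = [18, 6, 10]
P̄ = F·P·Fᵀ + Q = [68 15 24; 15 31 -2; 24 -2 17]
y = z − H·x̄ = [-85, -48]
S = H·P̄·Hᵀ + R = [1260 847; 847 611]
K = P̄·Hᵀ·S⁻¹ = [7137/52451 978/7493; -3133/52451 1577/7493; 17431/52451 -2802/7493]
x' = x̄ + K·y = [8865/52451, 51139/52451, -15653/52451]
P' = (I − K·H)·P̄ = [219064/52451 -482334/52451 168012/52451; -482334/52451 1087638/52451 -370403/52451; 168012/52451 -370403/52451 153247/52451]

x' = [8865/52451, 51139/52451, -15653/52451]
P' = [219064/52451 -482334/52451 168012/52451; -482334/52451 1087638/52451 -370403/52451; 168012/52451 -370403/52451 153247/52451]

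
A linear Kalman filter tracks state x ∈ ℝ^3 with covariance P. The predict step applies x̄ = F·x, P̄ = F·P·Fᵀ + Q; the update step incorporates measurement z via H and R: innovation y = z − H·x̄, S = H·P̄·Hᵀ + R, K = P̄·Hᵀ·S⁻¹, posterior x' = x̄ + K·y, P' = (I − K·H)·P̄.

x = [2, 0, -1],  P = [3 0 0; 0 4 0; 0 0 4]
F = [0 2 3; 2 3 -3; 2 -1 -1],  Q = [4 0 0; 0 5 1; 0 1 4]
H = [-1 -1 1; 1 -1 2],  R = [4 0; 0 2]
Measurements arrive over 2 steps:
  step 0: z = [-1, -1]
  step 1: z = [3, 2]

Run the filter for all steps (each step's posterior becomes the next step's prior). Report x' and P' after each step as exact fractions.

step 0: x' = [-3251/1397, 11028/1397, 6444/1397], P' = [114056/18161 -242096/18161 -169544/18161; -242096/18161 741694/18161 483638/18161; -169544/18161 483638/18161 327114/18161]
step 1: x' = [-1845495498/982623181, 1498708338/982623181, 110838389/42722747], P' = [4718992014/982623181 -8397231494/982623181 -270504320/42722747; -8397231494/982623181 25212057900/982623181 724765722/42722747; -270504320/42722747 724765722/42722747 507306094/42722747]

step 0: x̄ = F·x = [-3, 7, 5]
step 0: P̄ = F·P·Fᵀ + Q = [56 -12 -20; -12 89 13; -20 13 24]
step 0: y = z − H·x̄ = [-2, -1]
step 0: S = H·P̄·Hᵀ + R = [163 62; 62 135]
step 0: K = P̄·Hᵀ·S⁻¹ = [-10376/18161 8532/18161; -3990/18161 -8257/18161; 3255/18161 523/18161]
step 0: x' = x̄ + K·y = [-3251/1397, 11028/1397, 6444/1397]
step 0: P' = (I − K·H)·P̄ = [114056/18161 -242096/18161 -169544/18161; -242096/18161 741694/18161 483638/18161; -169544/18161 483638/18161 327114/18161]
step 1: x̄ = F·x = [41388/1397, 7250/1397, -23974/1397]
step 1: P̄ = F·P·Fᵀ + Q = [11787102/18161 971404/18161 -6868568/18161; 971404/18161 590193/18161 -381387/18161; -6868568/18161 -381387/18161 4211512/18161]
step 1: y = z − H·x̄ = [76803/1397, 16604/1397]
step 1: S = H·P̄·Hᵀ + R = [33104169/18161 402988/1397; 402988/1397 105241/1397]
step 1: K = P̄·Hᵀ·S⁻¹ = [-635839970/982623181 336512394/982623181; -36303700/982623181 -135033091/982623181; 13261173/42722747 9671073/42722747]
step 1: x' = x̄ + K·y = [-1845495498/982623181, 1498708338/982623181, 110838389/42722747]
step 1: P' = (I − K·H)·P̄ = [4718992014/982623181 -8397231494/982623181 -270504320/42722747; -8397231494/982623181 25212057900/982623181 724765722/42722747; -270504320/42722747 724765722/42722747 507306094/42722747]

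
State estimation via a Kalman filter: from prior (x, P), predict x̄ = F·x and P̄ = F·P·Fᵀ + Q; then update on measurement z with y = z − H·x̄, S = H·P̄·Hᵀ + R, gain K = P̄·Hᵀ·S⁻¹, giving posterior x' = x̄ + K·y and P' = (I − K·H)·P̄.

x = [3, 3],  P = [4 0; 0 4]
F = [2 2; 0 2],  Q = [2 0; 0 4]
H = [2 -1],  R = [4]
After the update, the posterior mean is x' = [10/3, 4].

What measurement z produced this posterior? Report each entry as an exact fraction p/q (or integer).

x̄ = F·x = [12, 6]
P̄ = F·P·Fᵀ + Q = [34 16; 16 20]
S = H·P̄·Hᵀ + R = [96]
K = P̄·Hᵀ·S⁻¹ = [13/24; 1/8]
x' − x̄ = [-26/3, -2] = K·y
y = (KᵀK)⁻¹·Kᵀ·(x' − x̄) = [-16]
z = y + H·x̄ = [-16] + [18] = [2]

z = [2]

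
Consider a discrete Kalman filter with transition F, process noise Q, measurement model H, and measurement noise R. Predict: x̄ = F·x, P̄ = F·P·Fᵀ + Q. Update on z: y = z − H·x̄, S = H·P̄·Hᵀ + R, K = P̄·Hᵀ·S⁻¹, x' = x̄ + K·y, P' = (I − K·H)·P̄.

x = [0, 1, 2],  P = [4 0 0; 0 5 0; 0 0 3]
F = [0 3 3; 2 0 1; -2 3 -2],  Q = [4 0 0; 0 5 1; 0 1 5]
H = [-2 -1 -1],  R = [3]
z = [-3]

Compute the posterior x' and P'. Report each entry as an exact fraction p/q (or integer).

x̄ = F·x = [9, 2, -1]
P̄ = F·P·Fᵀ + Q = [76 9 27; 9 24 -21; 27 -21 78]
y = z − H·x̄ = [16]
S = H·P̄·Hᵀ + R = [511]
K = P̄·Hᵀ·S⁻¹ = [-188/511; -3/73; -111/511]
x' = x̄ + K·y = [1591/511, 98/73, -2287/511]
P' = (I − K·H)·P̄ = [3492/511 93/73 -7071/511; 93/73 1689/73 -1866/73; -7071/511 -1866/73 27537/511]

x' = [1591/511, 98/73, -2287/511]
P' = [3492/511 93/73 -7071/511; 93/73 1689/73 -1866/73; -7071/511 -1866/73 27537/511]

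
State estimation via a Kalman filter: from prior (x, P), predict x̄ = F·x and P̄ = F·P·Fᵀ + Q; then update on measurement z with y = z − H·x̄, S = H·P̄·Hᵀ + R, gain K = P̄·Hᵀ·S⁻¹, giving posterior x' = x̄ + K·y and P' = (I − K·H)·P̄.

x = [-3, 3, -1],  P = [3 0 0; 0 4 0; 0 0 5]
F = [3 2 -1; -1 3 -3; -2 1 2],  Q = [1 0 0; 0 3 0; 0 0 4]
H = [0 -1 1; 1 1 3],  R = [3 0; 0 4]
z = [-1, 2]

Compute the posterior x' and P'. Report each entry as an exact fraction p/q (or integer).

x' = [-49687/8089, 24144/8089, 14855/8089]
P' = [1785633/56623 -401433/56623 -457032/56623; -401433/56623 196773/56623 85776/56623; -457032/56623 85776/56623 141336/56623]

x̄ = F·x = [-2, 15, 7]
P̄ = F·P·Fᵀ + Q = [49 30 -20; 30 87 -12; -20 -12 40]
y = z − H·x̄ = [7, -32]
S = H·P̄·Hᵀ + R = [154 7; 7 368]
K = P̄·Hᵀ·S⁻¹ = [-18533/56623 468/8089; -36999/56623 1881/8089; 18520/56623 1884/8089]
x' = x̄ + K·y = [-49687/8089, 24144/8089, 14855/8089]
P' = (I − K·H)·P̄ = [1785633/56623 -401433/56623 -457032/56623; -401433/56623 196773/56623 85776/56623; -457032/56623 85776/56623 141336/56623]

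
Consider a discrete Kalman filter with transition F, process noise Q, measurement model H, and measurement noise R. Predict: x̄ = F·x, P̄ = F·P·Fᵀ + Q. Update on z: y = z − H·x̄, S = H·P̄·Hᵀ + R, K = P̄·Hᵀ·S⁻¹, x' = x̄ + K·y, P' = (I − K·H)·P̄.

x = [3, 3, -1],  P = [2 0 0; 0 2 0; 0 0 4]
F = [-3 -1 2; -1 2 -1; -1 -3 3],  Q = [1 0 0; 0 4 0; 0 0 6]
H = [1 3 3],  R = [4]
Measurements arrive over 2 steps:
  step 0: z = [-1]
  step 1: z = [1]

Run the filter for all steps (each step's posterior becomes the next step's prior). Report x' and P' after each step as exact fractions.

step 0: x' = [-1788/545, 1352/545, -999/545], P' = [4036/545 -984/545 -192/545; -984/545 9486/545 -9182/545; -192/545 -9182/545 9454/545]
step 1: x' = [39843/14867, 159505/14867, -167805/14867], P' = [17500688/1679971 15067578/1679971 -20323758/1679971; 15067578/1679971 146896914/1679971 -152291056/1679971; -20323758/1679971 -152291056/1679971 159990482/1679971]

step 0: x̄ = F·x = [-14, 4, -15]
step 0: P̄ = F·P·Fᵀ + Q = [37 -6 36; -6 18 -22; 36 -22 62]
step 0: y = z − H·x̄ = [46]
step 0: S = H·P̄·Hᵀ + R = [545]
step 0: K = P̄·Hᵀ·S⁻¹ = [127/545; -18/545; 156/545]
step 0: x' = x̄ + K·y = [-1788/545, 1352/545, -999/545]
step 0: P' = (I − K·H)·P̄ = [4036/545 -984/545 -192/545; -984/545 9486/545 -9182/545; -192/545 -9182/545 9454/545]
step 1: x̄ = F·x = [2014/545, 5491/545, -1053/109]
step 1: P̄ = F·P·Fᵀ + Q = [117299/545 -66954/545 34440/109; -66954/545 93894/545 -32896/109; 34440/109 -32896/109 67658/109]
step 1: y = z − H·x̄ = [-2147/545]
step 1: S = H·P̄·Hᵀ + R = [1679971/545]
step 1: K = P̄·Hᵀ·S⁻¹ = [433037/1679971; -278712/1679971; 693630/1679971]
step 1: x' = x̄ + K·y = [39843/14867, 159505/14867, -167805/14867]
step 1: P' = (I − K·H)·P̄ = [17500688/1679971 15067578/1679971 -20323758/1679971; 15067578/1679971 146896914/1679971 -152291056/1679971; -20323758/1679971 -152291056/1679971 159990482/1679971]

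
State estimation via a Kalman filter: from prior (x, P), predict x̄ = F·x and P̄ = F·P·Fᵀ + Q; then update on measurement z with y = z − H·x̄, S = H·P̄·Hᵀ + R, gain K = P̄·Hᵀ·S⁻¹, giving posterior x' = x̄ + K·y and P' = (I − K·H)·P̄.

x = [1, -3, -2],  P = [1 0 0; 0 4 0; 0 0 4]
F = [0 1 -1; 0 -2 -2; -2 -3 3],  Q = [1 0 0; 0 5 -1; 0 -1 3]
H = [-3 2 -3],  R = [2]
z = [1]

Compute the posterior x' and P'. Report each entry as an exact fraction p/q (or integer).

x' = [-153/58, 3757/522, 3695/522]
P' = [297/58 -385/58 -557/58; -385/58 13385/522 12337/522; -557/58 12337/522 13349/522]

x̄ = F·x = [-1, 10, 1]
P̄ = F·P·Fᵀ + Q = [9 0 -24; 0 37 -1; -24 -1 79]
y = z − H·x̄ = [-19]
S = H·P̄·Hᵀ + R = [522]
K = P̄·Hᵀ·S⁻¹ = [5/58; 77/522; -167/522]
x' = x̄ + K·y = [-153/58, 3757/522, 3695/522]
P' = (I − K·H)·P̄ = [297/58 -385/58 -557/58; -385/58 13385/522 12337/522; -557/58 12337/522 13349/522]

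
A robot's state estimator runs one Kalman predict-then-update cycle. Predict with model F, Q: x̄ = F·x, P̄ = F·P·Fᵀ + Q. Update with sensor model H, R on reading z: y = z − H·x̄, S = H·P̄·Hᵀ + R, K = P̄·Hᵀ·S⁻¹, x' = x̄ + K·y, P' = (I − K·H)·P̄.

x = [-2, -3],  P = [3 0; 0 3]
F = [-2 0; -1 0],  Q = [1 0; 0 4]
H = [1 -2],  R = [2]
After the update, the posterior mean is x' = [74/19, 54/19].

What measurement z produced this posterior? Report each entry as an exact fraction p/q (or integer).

x̄ = F·x = [4, 2]
P̄ = F·P·Fᵀ + Q = [13 6; 6 7]
S = H·P̄·Hᵀ + R = [19]
K = P̄·Hᵀ·S⁻¹ = [1/19; -8/19]
x' − x̄ = [-2/19, 16/19] = K·y
y = (KᵀK)⁻¹·Kᵀ·(x' − x̄) = [-2]
z = y + H·x̄ = [-2] + [0] = [-2]

z = [-2]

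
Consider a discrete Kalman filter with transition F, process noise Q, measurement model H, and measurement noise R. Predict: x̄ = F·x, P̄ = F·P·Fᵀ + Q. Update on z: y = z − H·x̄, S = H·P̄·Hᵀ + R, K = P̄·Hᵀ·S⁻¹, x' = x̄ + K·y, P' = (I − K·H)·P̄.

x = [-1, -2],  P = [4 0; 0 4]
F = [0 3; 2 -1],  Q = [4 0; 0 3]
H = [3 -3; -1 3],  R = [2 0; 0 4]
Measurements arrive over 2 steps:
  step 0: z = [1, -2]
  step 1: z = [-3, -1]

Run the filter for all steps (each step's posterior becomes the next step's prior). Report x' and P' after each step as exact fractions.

step 0: x̄ = F·x = [-6, 0]
step 0: P̄ = F·P·Fᵀ + Q = [40 -12; -12 23]
step 0: y = z − H·x̄ = [19, -8]
step 0: S = H·P̄·Hᵀ + R = [785 -471; -471 323]
step 0: K = P̄·Hᵀ·S⁻¹ = [7296/15857 44/101; 2118/15857 45/101]
step 0: x' = x̄ + K·y = [-11782/15857, -16278/15857]
step 0: P' = (I − K·H)·P̄ = [21112/15857 16248/15857; 16248/15857 14836/15857]
step 1: x̄ = F·x = [-48834/15857, -7286/15857]
step 1: P̄ = F·P·Fᵀ + Q = [196952/15857 52980/15857; 52980/15857 81863/15857]
step 1: y = z − H·x̄ = [77073/15857, -42833/15857]
step 1: S = H·P̄·Hᵀ + R = [1587409/15857 -691863/15857; -691863/15857 679267/15857]
step 1: K = P̄·Hᵀ·S⁻¹ = [8421744/18906481 7519900/18906481; 2346006/18906481 7750521/18906481]
step 1: x' = x̄ + K·y = [-37604206/18906481, -18220153/18906481]
step 1: P' = (I − K·H)·P̄ = [23461544/18906481 17847048/18906481; 17847048/18906481 16283044/18906481]

step 0: x' = [-11782/15857, -16278/15857], P' = [21112/15857 16248/15857; 16248/15857 14836/15857]
step 1: x' = [-37604206/18906481, -18220153/18906481], P' = [23461544/18906481 17847048/18906481; 17847048/18906481 16283044/18906481]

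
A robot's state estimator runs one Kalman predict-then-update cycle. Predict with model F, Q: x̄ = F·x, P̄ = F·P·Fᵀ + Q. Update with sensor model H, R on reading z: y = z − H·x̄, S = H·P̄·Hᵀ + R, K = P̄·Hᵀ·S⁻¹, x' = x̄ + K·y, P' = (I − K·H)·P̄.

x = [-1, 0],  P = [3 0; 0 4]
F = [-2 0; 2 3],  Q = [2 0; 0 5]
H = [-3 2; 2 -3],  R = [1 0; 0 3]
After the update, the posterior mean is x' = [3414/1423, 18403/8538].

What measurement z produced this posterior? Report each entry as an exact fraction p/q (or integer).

x̄ = F·x = [2, -2]
P̄ = F·P·Fᵀ + Q = [14 -12; -12 53]
S = H·P̄·Hᵀ + R = [483 -558; -558 680]
K = P̄·Hᵀ·S⁻¹ = [-764/1423 -493/1423; -2777/8538 -3051/5692]
x' − x̄ = [568/1423, 35479/8538] = K·y
y = (KᵀK)⁻¹·Kᵀ·(x' − x̄) = [7, -12]
z = y + H·x̄ = [7, -12] + [-10, 10] = [-3, -2]

z = [-3, -2]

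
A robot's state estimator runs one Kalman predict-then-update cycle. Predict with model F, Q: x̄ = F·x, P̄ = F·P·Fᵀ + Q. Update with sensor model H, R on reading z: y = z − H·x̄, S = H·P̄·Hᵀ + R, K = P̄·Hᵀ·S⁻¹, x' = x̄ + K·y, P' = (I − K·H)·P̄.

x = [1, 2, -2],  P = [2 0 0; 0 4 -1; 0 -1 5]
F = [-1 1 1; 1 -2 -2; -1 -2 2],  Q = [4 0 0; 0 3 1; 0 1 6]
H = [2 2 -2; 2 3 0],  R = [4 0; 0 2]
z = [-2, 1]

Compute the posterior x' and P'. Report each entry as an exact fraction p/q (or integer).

x̄ = F·x = [-1, 1, -9]
P̄ = F·P·Fᵀ + Q = [13 -16 4; -16 33 -5; 4 -5 52]
y = z − H·x̄ = [-20, 0]
S = H·P̄·Hᵀ + R = [276 104; 104 159]
K = P̄·Hᵀ·S⁻¹ = [31/16534 -1154/8267; 1/1181 497/1181; -8063/16534 2273/8267]
x' = x̄ + K·y = [-8577/8267, 1161/1181, 6227/8267]
P' = (I − K·H)·P̄ = [82300/8267 -7948/1181 26633/8267; -7948/1181 5630/1181 -2320/1181; 26633/8267 -2320/1181 18456/8267]

x' = [-8577/8267, 1161/1181, 6227/8267]
P' = [82300/8267 -7948/1181 26633/8267; -7948/1181 5630/1181 -2320/1181; 26633/8267 -2320/1181 18456/8267]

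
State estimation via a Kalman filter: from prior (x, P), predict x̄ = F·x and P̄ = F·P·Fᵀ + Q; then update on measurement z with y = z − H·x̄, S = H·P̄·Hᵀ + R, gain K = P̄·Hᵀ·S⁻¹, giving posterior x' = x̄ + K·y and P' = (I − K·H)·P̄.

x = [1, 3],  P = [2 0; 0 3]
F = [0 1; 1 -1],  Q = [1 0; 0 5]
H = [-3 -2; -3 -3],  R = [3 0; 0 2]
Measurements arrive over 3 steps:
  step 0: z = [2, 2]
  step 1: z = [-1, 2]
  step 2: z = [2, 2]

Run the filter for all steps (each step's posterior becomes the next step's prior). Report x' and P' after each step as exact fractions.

step 0: x̄ = F·x = [3, -2]
step 0: P̄ = F·P·Fᵀ + Q = [4 -3; -3 10]
step 0: y = z − H·x̄ = [7, 5]
step 0: S = H·P̄·Hᵀ + R = [43 51; 51 74]
step 0: K = P̄·Hᵀ·S⁻¹ = [-291/581 177/581; 257/581 -342/581]
step 0: x' = x̄ + K·y = [591/581, -1073/581]
step 0: P' = (I − K·H)·P̄ = [1109/581 -1227/581; -1227/581 1455/581]
step 1: x̄ = F·x = [-1073/581, 1664/581]
step 1: P̄ = F·P·Fᵀ + Q = [2036/581 -2682/581; -2682/581 7923/581]
step 1: y = z − H·x̄ = [-472/581, 2935/581]
step 1: S = H·P̄·Hᵀ + R = [19575/581 25632/581; 25632/581 42517/581]
step 1: K = P̄·Hᵀ·S⁻¹ = [-46648/100557 3634/11173; 40952/100557 -6875/11173]
step 1: x' = x̄ + K·y = [17405/100557, -57841/100557]
step 1: P' = (I − K·H)·P̄ = [61184/33519 -68452/33519; -68452/33519 82202/33519]
step 2: x̄ = F·x = [-57841/100557, 25082/33519]
step 2: P̄ = F·P·Fᵀ + Q = [115721/33519 -50218/11173; -50218/11173 149295/11173]
step 2: y = z − H·x̄ = [19787/11173, 84443/33519]
step 2: S = H·P̄·Hᵀ + R = [375246/11173 489663/11173; 489663/11173 809240/11173]
step 2: K = P̄·Hᵀ·S⁻¹ = [-879341/1906209 68263/211801; 770527/1906209 -129598/211801]
step 2: x' = x̄ + K·y = [-1105997/1906209, -147439/1906209]
step 2: P' = (I − K·H)·P̄ = [384131/211801 -1288919/635403; -1288919/635403 1548115/635403]

step 0: x' = [591/581, -1073/581], P' = [1109/581 -1227/581; -1227/581 1455/581]
step 1: x' = [17405/100557, -57841/100557], P' = [61184/33519 -68452/33519; -68452/33519 82202/33519]
step 2: x' = [-1105997/1906209, -147439/1906209], P' = [384131/211801 -1288919/635403; -1288919/635403 1548115/635403]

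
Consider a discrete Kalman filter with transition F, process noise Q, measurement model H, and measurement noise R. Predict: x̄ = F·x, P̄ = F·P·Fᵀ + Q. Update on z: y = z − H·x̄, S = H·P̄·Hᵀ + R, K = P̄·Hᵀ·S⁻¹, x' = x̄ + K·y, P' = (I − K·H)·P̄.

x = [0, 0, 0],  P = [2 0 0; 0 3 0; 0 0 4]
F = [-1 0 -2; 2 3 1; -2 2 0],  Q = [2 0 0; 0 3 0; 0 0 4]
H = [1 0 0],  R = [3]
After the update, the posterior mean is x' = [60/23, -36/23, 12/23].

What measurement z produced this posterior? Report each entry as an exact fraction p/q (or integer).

z = [3]

x̄ = F·x = [0, 0, 0]
P̄ = F·P·Fᵀ + Q = [20 -12 4; -12 42 10; 4 10 24]
S = H·P̄·Hᵀ + R = [23]
K = P̄·Hᵀ·S⁻¹ = [20/23; -12/23; 4/23]
x' − x̄ = [60/23, -36/23, 12/23] = K·y
y = (KᵀK)⁻¹·Kᵀ·(x' − x̄) = [3]
z = y + H·x̄ = [3] + [0] = [3]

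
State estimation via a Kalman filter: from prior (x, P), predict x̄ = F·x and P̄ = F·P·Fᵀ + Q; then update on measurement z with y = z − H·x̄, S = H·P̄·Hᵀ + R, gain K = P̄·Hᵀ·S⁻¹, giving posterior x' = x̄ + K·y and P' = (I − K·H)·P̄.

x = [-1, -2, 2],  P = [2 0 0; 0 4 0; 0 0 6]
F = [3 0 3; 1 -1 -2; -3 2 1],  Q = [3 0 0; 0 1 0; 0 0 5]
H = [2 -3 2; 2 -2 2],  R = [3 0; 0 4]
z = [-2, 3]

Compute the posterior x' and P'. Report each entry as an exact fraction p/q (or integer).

x̄ = F·x = [3, -3, 1]
P̄ = F·P·Fᵀ + Q = [75 -30 0; -30 31 -26; 0 -26 45]
y = z − H·x̄ = [-19, -11]
S = H·P̄·Hᵀ + R = [1434 1226; 1226 1056]
K = P̄·Hᵀ·S⁻¹ = [-1005/2807 1725/2807; -789/2807 907/5614; 829/2807 -585/2807]
x' = x̄ + K·y = [8541/2807, 3163/5614, -6509/2807]
P' = (I − K·H)·P̄ = [89475/2807 9915/2807 -76110/2807; 9915/2807 4181/2807 -4827/2807; -76110/2807 -4827/2807 70113/2807]

x' = [8541/2807, 3163/5614, -6509/2807]
P' = [89475/2807 9915/2807 -76110/2807; 9915/2807 4181/2807 -4827/2807; -76110/2807 -4827/2807 70113/2807]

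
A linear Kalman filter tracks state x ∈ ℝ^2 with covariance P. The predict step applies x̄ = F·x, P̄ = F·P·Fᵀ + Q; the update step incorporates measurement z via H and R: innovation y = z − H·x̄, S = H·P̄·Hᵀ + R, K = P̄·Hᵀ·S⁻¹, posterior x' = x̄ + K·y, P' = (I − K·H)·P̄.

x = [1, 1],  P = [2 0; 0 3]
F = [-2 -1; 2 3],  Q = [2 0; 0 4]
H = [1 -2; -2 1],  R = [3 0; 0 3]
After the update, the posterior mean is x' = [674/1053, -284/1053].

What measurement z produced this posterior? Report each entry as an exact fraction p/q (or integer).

z = [1, -2]

x̄ = F·x = [-3, 5]
P̄ = F·P·Fᵀ + Q = [13 -17; -17 39]
S = H·P̄·Hᵀ + R = [240 -189; -189 162]
K = P̄·Hᵀ·S⁻¹ = [-19/117 -479/1053; -59/117 -145/1053]
x' − x̄ = [3833/1053, -5549/1053] = K·y
y = (KᵀK)⁻¹·Kᵀ·(x' − x̄) = [14, -13]
z = y + H·x̄ = [14, -13] + [-13, 11] = [1, -2]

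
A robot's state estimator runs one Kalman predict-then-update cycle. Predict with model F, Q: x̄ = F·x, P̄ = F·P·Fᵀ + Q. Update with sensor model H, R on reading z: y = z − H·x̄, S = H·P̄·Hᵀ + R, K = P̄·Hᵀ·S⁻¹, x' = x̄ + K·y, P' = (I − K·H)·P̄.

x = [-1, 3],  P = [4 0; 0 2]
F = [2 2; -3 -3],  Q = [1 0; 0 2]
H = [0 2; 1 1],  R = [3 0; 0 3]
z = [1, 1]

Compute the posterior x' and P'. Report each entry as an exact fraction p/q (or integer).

x̄ = F·x = [4, -6]
P̄ = F·P·Fᵀ + Q = [25 -36; -36 56]
y = z − H·x̄ = [13, 3]
S = H·P̄·Hᵀ + R = [227 40; 40 12]
K = P̄·Hᵀ·S⁻¹ = [-106/281 383/1124; 136/281 15/281]
x' = x̄ + K·y = [133/1124, 127/281]
P' = (I − K·H)·P̄ = [1785/1124 -159/281; -159/281 204/281]

x' = [133/1124, 127/281]
P' = [1785/1124 -159/281; -159/281 204/281]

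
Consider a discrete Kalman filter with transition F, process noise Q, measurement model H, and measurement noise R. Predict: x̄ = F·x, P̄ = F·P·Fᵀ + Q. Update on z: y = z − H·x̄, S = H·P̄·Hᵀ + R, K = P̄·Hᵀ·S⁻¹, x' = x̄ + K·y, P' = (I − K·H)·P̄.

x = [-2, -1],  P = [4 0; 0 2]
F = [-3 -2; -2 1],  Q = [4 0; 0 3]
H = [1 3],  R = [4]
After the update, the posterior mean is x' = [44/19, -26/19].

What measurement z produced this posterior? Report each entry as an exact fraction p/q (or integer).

x̄ = F·x = [8, 3]
P̄ = F·P·Fᵀ + Q = [48 20; 20 21]
S = H·P̄·Hᵀ + R = [361]
K = P̄·Hᵀ·S⁻¹ = [108/361; 83/361]
x' − x̄ = [-108/19, -83/19] = K·y
y = (KᵀK)⁻¹·Kᵀ·(x' − x̄) = [-19]
z = y + H·x̄ = [-19] + [17] = [-2]

z = [-2]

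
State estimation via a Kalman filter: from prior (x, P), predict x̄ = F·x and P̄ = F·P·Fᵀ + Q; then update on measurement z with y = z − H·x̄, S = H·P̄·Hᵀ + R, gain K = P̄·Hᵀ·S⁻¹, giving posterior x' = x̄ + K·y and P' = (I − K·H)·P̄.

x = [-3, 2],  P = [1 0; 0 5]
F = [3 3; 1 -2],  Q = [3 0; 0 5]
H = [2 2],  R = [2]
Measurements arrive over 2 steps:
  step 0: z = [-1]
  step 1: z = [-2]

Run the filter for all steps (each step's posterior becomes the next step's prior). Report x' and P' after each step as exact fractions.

step 0: x̄ = F·x = [-3, -7]
step 0: P̄ = F·P·Fᵀ + Q = [57 -27; -27 26]
step 0: y = z − H·x̄ = [19]
step 0: S = H·P̄·Hᵀ + R = [118]
step 0: K = P̄·Hᵀ·S⁻¹ = [30/59; -1/59]
step 0: x' = x̄ + K·y = [393/59, -432/59]
step 0: P' = (I − K·H)·P̄ = [1563/59 -1533/59; -1533/59 1532/59]
step 1: x̄ = F·x = [-117/59, 1257/59]
step 1: P̄ = F·P·Fᵀ + Q = [438/59 96/59; 96/59 14118/59]
step 1: y = z − H·x̄ = [-2398/59]
step 1: S = H·P̄·Hᵀ + R = [59110/59]
step 1: K = P̄·Hᵀ·S⁻¹ = [534/29555; 618/1285]
step 1: x' = x̄ + K·y = [-80313/29555, 2259/1285]
step 1: P' = (I − K·H)·P̄ = [209742/29555 -9096/1285; -9096/1285 9714/1285]

step 0: x' = [393/59, -432/59], P' = [1563/59 -1533/59; -1533/59 1532/59]
step 1: x' = [-80313/29555, 2259/1285], P' = [209742/29555 -9096/1285; -9096/1285 9714/1285]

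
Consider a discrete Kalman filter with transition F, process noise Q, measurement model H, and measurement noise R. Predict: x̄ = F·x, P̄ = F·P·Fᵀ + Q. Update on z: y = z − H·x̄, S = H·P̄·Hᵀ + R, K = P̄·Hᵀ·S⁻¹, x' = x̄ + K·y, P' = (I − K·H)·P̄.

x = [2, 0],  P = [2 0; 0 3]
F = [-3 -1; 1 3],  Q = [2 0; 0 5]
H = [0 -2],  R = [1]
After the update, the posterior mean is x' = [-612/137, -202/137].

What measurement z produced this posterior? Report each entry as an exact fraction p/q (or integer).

x̄ = F·x = [-6, 2]
P̄ = F·P·Fᵀ + Q = [23 -15; -15 34]
S = H·P̄·Hᵀ + R = [137]
K = P̄·Hᵀ·S⁻¹ = [30/137; -68/137]
x' − x̄ = [210/137, -476/137] = K·y
y = (KᵀK)⁻¹·Kᵀ·(x' − x̄) = [7]
z = y + H·x̄ = [7] + [-4] = [3]

z = [3]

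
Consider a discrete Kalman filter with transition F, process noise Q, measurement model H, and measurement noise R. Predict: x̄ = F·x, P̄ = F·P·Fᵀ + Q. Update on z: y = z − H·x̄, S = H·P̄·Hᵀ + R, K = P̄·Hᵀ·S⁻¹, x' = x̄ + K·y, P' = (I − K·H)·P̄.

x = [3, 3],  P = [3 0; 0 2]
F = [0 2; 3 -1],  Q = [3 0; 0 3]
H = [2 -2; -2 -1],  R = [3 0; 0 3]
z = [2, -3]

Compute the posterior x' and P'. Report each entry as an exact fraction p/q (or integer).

x̄ = F·x = [6, 6]
P̄ = F·P·Fᵀ + Q = [11 -4; -4 32]
y = z − H·x̄ = [2, 15]
S = H·P̄·Hᵀ + R = [207 12; 12 63]
K = P̄·Hᵀ·S⁻¹ = [234/1433 -454/1433; -472/1433 -456/1433]
x' = x̄ + K·y = [2256/1433, 814/1433]
P' = (I − K·H)·P̄ = [571/1433 220/1433; 220/1433 928/1433]

x' = [2256/1433, 814/1433]
P' = [571/1433 220/1433; 220/1433 928/1433]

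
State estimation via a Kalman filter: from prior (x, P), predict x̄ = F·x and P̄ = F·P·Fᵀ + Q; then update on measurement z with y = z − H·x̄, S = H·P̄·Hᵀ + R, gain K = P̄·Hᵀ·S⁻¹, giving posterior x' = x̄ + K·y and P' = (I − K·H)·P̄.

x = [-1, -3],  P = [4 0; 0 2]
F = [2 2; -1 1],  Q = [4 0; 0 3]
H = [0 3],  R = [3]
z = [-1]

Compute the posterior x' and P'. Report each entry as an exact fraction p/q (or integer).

x̄ = F·x = [-8, -2]
P̄ = F·P·Fᵀ + Q = [28 -4; -4 9]
y = z − H·x̄ = [5]
S = H·P̄·Hᵀ + R = [84]
K = P̄·Hᵀ·S⁻¹ = [-1/7; 9/28]
x' = x̄ + K·y = [-61/7, -11/28]
P' = (I − K·H)·P̄ = [184/7 -1/7; -1/7 9/28]

x' = [-61/7, -11/28]
P' = [184/7 -1/7; -1/7 9/28]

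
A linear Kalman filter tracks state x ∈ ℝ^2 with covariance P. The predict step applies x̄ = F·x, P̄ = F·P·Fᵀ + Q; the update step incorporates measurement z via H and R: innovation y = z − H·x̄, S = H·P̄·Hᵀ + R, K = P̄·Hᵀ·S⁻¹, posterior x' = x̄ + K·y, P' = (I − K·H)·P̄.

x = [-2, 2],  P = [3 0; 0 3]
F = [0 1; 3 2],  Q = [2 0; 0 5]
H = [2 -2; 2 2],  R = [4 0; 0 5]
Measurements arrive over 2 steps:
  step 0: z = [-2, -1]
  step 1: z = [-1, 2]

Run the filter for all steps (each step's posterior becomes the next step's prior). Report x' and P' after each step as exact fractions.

step 0: x' = [-1337/3378, 359/1689], P' = [1681/3378 107/1689; 107/1689 938/1689]
step 1: x' = [555617/2094081, 2868163/4188162], P' = [959738/2094081 123812/2094081; 123812/2094081 1127033/2094081]

step 0: x̄ = F·x = [2, -2]
step 0: P̄ = F·P·Fᵀ + Q = [5 6; 6 44]
step 0: y = z − H·x̄ = [-10, -1]
step 0: S = H·P̄·Hᵀ + R = [152 -156; -156 249]
step 0: K = P̄·Hᵀ·S⁻¹ = [489/2252 379/1689; -277/1126 418/1689]
step 0: x' = x̄ + K·y = [-1337/3378, 359/1689]
step 0: P' = (I − K·H)·P̄ = [1681/3378 107/1689; 107/1689 938/1689]
step 1: x̄ = F·x = [359/1689, -2575/3378]
step 1: P̄ = F·P·Fᵀ + Q = [4316/1689 2197/1689; 2197/1689 42091/3378]
step 1: y = z − H·x̄ = [-4982/1689, 1745/563]
step 1: S = H·P̄·Hᵀ + R = [90626/1689 -22306/563; -22306/563 42489/563]
step 1: K = P̄·Hᵀ·S⁻¹ = [139321/698027 433420/2094081; -334407/1396054 500338/2094081]
step 1: x' = x̄ + K·y = [555617/2094081, 2868163/4188162]
step 1: P' = (I − K·H)·P̄ = [959738/2094081 123812/2094081; 123812/2094081 1127033/2094081]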